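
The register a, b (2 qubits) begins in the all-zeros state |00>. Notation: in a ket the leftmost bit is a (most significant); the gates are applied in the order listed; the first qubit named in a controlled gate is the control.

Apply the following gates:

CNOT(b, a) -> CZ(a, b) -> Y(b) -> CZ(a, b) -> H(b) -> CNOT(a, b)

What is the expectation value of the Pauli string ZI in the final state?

The expectation value of ZI is 1.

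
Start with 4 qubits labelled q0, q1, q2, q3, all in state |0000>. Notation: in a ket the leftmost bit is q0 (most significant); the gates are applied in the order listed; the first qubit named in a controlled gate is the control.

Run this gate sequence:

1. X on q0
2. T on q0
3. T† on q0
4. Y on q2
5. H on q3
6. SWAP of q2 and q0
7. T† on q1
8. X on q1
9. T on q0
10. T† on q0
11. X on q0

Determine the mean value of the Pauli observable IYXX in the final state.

The expectation value of IYXX is 0.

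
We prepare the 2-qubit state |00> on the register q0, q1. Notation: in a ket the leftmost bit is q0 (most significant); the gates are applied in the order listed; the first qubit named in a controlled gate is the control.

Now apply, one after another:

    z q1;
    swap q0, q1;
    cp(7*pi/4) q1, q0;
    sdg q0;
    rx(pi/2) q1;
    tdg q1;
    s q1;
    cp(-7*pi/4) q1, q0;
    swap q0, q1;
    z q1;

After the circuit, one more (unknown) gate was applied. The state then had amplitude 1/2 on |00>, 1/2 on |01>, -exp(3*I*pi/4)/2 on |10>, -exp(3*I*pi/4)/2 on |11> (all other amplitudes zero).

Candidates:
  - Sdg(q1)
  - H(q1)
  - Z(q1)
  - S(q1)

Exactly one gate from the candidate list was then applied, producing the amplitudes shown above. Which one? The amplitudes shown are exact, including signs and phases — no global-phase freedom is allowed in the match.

The unique candidate consistent with the amplitudes is H(q1).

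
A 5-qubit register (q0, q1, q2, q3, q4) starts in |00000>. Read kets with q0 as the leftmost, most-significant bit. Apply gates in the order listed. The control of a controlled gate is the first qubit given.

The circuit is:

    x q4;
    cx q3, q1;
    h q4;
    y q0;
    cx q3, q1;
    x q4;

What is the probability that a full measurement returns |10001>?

The probability of measuring |10001> is 1/2.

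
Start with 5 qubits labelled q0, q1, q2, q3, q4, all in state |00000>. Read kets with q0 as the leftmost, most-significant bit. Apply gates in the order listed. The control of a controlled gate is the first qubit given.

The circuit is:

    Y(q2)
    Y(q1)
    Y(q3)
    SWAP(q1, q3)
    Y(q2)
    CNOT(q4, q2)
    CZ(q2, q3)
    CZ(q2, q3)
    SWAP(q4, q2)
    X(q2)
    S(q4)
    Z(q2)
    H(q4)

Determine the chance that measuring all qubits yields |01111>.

A full measurement returns |01111> with probability 1/2.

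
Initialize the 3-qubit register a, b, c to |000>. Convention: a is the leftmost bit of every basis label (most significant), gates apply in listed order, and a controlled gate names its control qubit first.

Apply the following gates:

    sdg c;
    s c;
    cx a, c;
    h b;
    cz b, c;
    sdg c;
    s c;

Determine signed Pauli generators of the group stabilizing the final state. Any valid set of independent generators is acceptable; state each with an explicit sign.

The final state is stabilized by the group generated by +IXI, +ZII, +IIZ; other independent generating sets are equally valid.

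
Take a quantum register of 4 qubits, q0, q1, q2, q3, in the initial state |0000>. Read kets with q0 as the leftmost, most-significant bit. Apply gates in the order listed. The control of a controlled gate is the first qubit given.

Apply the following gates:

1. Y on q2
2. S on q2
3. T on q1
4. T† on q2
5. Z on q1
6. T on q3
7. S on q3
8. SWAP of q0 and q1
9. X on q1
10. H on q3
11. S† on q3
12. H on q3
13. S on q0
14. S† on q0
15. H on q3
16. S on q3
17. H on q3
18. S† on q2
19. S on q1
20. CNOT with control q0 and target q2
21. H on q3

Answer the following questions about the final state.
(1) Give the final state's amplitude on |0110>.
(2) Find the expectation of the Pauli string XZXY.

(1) The final state's coefficient on |0110> equals sqrt(2)*exp(3*I*pi/4)/2.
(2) In the final state, XZXY has expectation 0.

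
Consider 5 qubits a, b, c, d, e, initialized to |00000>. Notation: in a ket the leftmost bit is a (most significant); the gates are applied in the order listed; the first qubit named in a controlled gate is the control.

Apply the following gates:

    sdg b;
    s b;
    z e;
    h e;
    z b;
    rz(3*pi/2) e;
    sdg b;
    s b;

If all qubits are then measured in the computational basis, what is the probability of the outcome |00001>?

The probability of measuring |00001> is 1/2.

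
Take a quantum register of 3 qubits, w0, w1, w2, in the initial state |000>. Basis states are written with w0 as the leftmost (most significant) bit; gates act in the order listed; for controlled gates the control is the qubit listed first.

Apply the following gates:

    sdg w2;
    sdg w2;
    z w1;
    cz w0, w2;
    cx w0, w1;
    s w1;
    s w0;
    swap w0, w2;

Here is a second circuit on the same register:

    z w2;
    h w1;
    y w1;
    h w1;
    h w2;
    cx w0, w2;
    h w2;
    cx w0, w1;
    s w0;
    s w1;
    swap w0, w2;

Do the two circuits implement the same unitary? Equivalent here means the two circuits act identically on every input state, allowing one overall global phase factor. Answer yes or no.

No, they are not equivalent — no single phase factor reconciles the two unitaries.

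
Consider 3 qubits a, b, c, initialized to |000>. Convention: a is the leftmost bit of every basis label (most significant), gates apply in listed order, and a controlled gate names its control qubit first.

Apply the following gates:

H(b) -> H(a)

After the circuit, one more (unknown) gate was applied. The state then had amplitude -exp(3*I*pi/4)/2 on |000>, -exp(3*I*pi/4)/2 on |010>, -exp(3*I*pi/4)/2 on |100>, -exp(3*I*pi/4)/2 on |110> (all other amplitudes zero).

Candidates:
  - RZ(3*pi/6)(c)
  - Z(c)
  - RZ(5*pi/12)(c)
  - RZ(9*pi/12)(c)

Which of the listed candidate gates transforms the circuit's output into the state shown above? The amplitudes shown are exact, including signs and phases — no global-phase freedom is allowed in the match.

It was RZ(3*pi/6)(c) that produced the state shown.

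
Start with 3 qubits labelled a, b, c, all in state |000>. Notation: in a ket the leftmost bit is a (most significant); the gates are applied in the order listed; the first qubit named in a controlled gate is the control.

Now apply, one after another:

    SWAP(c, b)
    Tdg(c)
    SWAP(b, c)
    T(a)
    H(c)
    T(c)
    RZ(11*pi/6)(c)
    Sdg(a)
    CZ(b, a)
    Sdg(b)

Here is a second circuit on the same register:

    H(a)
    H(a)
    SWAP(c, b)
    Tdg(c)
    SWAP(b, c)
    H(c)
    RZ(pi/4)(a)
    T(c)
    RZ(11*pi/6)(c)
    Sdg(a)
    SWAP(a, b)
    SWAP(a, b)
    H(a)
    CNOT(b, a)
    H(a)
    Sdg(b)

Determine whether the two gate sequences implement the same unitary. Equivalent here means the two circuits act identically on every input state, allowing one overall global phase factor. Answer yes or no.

Yes: on every input state the two circuits agree up to one overall phase factor.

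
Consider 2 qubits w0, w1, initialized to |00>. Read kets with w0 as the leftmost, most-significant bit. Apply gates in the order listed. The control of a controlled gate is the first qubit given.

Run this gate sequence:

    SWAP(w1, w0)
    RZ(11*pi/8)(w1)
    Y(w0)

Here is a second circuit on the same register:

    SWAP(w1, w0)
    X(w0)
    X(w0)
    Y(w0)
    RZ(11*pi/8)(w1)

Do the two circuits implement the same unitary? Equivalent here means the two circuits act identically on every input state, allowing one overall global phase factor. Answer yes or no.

Yes: on every input state the two circuits agree up to one overall phase factor.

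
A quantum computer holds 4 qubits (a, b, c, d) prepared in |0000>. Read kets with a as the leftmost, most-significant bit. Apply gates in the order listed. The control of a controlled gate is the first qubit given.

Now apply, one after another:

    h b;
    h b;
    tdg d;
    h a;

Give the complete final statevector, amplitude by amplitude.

The final amplitudes are sqrt(2)/2 on |0000>, sqrt(2)/2 on |1000>, and 0 on every other basis state. Key observation: the block from step 1 through step 2 cancels to the identity and can be dropped.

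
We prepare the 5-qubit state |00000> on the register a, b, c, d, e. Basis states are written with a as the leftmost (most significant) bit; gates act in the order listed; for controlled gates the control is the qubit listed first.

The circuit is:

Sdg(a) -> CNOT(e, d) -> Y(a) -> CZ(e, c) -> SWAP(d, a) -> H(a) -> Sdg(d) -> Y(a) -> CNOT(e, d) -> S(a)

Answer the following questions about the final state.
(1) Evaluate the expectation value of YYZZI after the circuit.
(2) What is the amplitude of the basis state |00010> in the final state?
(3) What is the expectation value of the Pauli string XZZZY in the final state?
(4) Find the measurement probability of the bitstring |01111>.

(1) The observable YYZZI averages to 0.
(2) |00010> carries amplitude -sqrt(2)*I/2 in the final state.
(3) The expectation value of XZZZY is 0.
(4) A full measurement returns |01111> with probability 0.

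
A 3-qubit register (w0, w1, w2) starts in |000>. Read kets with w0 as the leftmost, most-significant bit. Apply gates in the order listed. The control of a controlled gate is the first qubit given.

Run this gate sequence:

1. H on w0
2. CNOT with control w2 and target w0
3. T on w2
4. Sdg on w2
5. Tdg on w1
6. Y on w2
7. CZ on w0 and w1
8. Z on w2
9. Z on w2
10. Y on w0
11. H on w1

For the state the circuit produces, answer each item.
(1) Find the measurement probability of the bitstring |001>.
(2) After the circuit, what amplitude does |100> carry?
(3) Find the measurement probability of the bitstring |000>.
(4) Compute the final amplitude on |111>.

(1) Outcome |001> occurs with probability 1/4.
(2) The amplitude on |100> is 0.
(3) Outcome |000> occurs with probability 0.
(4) |111> carries amplitude -1/2 in the final state.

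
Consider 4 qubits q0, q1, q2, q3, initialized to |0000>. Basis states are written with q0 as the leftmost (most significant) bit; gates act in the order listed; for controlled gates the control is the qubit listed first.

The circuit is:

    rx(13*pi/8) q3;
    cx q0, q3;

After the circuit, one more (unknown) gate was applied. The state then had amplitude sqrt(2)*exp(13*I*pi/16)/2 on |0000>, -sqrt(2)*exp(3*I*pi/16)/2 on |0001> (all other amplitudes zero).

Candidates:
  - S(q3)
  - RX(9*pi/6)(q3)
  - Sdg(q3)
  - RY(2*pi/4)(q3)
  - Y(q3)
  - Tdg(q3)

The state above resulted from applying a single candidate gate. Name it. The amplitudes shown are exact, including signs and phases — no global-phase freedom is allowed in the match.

The applied gate was RY(2*pi/4)(q3).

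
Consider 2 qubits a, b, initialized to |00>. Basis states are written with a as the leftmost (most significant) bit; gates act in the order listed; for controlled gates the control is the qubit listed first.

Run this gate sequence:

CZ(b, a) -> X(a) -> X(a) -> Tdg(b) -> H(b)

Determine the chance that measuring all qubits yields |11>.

The probability of measuring |11> is 0. Key observation: the block from step 2 through step 3 cancels to the identity and can be dropped.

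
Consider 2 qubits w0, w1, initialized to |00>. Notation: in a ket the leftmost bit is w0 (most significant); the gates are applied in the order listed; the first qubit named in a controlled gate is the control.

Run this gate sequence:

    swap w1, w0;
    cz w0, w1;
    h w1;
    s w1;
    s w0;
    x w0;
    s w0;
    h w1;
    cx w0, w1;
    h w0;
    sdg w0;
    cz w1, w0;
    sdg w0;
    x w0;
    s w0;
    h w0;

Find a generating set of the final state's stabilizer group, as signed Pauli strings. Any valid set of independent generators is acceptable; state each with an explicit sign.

One valid set of independent stabilizer generators is -YZ, -ZX (any independent generating set of the same group is equally correct).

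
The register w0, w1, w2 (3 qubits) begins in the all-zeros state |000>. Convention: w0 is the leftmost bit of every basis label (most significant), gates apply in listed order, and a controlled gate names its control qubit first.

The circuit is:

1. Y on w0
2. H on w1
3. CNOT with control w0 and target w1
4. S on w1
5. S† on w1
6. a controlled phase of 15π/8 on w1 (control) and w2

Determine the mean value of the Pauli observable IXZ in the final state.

The observable IXZ averages to 1.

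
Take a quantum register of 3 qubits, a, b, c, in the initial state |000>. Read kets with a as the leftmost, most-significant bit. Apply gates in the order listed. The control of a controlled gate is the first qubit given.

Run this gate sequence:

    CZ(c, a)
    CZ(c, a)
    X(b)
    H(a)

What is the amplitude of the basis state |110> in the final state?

The amplitude on |110> is sqrt(2)/2.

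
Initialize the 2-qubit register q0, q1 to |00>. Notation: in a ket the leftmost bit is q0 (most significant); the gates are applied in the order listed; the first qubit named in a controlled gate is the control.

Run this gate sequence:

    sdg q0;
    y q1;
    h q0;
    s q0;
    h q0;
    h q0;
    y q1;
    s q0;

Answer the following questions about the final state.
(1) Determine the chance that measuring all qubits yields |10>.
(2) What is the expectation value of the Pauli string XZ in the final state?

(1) A full measurement returns |10> with probability 1/2.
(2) The expectation value of XZ is -1.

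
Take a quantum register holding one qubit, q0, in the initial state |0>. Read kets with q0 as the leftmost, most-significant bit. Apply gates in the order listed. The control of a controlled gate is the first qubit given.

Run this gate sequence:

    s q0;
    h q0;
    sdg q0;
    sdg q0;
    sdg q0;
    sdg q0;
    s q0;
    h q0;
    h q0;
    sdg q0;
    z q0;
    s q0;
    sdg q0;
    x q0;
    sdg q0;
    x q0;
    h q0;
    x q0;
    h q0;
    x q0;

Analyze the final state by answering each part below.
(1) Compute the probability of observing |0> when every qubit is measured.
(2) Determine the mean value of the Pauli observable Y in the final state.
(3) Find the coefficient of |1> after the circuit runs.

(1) Outcome |0> occurs with probability 1/2.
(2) In the final state, Y has expectation -1.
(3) |1> carries amplitude -sqrt(2)*I/2 in the final state.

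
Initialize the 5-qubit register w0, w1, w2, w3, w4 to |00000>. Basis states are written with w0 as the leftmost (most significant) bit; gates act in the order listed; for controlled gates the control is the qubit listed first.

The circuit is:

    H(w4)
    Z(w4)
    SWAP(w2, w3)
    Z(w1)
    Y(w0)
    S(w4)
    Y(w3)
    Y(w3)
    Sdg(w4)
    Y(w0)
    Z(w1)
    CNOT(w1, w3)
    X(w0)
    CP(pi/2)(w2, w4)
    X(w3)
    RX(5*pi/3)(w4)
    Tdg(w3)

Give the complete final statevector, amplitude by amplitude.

The final amplitudes are (sqrt(6) - sqrt(2)*I)*exp(3*I*pi/4)/4 on |10010>, (-sqrt(6) + sqrt(2)*I)*exp(3*I*pi/4)/4 on |10011>, and 0 on every other basis state. Key observation: steps 4-11 multiply out to the identity, so the circuit reduces to the remaining gates.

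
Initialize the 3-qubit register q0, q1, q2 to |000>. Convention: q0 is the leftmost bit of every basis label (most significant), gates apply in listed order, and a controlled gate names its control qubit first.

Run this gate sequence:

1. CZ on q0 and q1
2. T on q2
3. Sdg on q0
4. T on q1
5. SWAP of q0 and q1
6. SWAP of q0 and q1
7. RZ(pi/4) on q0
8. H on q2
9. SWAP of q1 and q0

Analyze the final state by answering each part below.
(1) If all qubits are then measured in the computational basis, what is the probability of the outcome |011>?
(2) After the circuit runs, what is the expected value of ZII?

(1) The probability of measuring |011> is 0.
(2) The observable ZII averages to 1.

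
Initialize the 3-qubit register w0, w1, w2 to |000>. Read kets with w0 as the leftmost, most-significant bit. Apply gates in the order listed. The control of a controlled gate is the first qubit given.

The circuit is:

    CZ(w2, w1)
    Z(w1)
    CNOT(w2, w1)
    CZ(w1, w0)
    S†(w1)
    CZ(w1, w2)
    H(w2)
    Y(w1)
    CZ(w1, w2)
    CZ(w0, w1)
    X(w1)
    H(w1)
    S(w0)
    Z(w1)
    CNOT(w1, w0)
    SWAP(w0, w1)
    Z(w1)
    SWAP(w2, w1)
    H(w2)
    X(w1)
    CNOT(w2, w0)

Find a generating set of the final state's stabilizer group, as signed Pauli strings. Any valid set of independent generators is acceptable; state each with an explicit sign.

One valid set of independent stabilizer generators is +XIZ, -IXI, -ZIX (any independent generating set of the same group is equally correct).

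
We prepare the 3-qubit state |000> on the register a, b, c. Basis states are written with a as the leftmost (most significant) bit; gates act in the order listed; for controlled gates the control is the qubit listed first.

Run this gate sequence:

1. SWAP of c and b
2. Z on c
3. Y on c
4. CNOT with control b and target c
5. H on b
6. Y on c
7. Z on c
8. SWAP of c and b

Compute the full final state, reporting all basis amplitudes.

After the circuit, the state carries amplitude sqrt(2)/2 on |000>, sqrt(2)/2 on |001>, and 0 on every other basis state.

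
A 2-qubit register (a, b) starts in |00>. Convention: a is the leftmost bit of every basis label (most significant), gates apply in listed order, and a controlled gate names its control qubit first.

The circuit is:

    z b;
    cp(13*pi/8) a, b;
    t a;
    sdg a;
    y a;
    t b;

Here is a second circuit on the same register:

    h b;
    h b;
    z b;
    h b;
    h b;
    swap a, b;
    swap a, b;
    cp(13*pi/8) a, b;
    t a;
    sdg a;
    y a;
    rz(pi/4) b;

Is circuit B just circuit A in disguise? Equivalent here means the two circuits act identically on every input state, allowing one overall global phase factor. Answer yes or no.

Yes — the two circuits implement the same unitary up to a global phase.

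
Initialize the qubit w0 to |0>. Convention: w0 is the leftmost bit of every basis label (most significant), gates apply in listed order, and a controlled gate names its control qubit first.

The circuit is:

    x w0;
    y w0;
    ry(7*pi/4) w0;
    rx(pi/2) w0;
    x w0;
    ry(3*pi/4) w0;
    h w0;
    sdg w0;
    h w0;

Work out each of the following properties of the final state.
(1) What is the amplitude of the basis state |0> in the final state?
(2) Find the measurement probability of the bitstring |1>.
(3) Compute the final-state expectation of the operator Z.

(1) |0> carries amplitude -sqrt(2)/4 + 1/2 - sqrt(2)*I/4 in the final state.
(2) A full measurement returns |1> with probability sqrt(2)/4 + 1/2.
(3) The observable Z averages to -sqrt(2)/2.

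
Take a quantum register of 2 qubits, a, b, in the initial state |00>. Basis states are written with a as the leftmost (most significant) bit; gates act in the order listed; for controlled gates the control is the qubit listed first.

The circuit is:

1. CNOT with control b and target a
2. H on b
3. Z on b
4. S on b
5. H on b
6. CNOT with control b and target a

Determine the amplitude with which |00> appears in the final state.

|00> carries amplitude 1/2 - I/2 in the final state.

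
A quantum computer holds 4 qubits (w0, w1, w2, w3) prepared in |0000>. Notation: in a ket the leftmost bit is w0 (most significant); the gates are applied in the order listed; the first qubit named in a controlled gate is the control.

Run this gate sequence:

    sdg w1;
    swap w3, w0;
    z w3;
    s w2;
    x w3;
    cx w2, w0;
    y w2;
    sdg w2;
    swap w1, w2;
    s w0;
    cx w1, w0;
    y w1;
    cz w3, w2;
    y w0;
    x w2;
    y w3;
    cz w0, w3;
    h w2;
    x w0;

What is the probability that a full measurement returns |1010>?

The probability of measuring |1010> is 1/2.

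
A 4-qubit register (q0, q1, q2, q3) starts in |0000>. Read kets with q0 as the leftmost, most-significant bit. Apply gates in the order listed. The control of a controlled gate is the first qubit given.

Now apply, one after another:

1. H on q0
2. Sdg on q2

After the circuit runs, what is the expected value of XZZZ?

The expectation value of XZZZ is 1.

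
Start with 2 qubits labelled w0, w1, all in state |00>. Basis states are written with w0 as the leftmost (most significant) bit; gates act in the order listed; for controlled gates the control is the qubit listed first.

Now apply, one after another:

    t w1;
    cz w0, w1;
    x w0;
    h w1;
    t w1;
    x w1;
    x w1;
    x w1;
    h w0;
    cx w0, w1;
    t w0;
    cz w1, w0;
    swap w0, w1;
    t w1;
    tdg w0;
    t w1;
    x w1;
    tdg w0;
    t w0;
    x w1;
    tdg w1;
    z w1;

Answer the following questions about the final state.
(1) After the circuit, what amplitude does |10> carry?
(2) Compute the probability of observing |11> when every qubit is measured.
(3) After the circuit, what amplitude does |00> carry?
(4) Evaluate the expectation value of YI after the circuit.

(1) The amplitude on |10> is -exp(3*I*pi/4)/2.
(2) The probability of measuring |11> is 1/4.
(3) The final state's coefficient on |00> equals exp(I*pi/4)/2.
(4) The observable YI averages to -1/2.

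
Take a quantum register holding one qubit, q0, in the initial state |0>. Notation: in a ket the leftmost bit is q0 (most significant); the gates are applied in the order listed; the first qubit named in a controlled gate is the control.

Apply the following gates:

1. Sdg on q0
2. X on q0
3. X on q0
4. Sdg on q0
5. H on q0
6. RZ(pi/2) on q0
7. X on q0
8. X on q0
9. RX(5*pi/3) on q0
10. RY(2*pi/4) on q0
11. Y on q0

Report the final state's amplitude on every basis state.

After the circuit, the state carries amplitude (-1 + sqrt(3) + I + sqrt(3)*I)*exp(I*pi/4)/4 on |0>, -sqrt(3)*exp(I*pi/4)/4 + sqrt(3)*exp(3*I*pi/4)/4 + sqrt(2)*I/4 on |1>. Key observation: the block from step 2 through step 3 cancels to the identity and can be dropped.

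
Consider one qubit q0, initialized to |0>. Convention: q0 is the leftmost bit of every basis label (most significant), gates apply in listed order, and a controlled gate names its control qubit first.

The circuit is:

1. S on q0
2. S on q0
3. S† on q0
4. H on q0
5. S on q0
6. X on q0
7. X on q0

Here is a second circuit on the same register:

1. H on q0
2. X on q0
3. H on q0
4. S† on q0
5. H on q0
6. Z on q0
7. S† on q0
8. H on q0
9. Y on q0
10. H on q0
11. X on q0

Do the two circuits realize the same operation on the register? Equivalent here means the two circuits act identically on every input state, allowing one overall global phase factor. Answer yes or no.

No: there is an input state on which the two circuits produce genuinely different outputs (not merely differing by a phase).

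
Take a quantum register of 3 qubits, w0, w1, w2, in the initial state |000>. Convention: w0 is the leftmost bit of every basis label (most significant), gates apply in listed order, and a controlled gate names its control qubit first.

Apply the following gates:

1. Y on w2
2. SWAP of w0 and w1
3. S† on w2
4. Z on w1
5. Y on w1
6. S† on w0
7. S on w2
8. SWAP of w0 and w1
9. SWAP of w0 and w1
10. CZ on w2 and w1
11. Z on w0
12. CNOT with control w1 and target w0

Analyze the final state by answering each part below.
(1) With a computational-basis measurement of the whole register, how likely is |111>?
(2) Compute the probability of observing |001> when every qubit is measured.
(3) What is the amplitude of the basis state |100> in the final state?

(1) A full measurement returns |111> with probability 1.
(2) A full measurement returns |001> with probability 0.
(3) The amplitude on |100> is 0.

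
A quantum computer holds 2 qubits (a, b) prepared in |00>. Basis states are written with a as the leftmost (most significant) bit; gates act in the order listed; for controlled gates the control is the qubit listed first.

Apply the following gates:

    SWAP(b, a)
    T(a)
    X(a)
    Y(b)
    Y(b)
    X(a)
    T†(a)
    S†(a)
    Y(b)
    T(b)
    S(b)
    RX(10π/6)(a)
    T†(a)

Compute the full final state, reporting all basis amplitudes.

The resulting statevector has amplitude 0 on |00>, sqrt(3)*exp(I*pi/4)/2 on |01>, 0 on |10>, I/2 on |11>. Key observation: steps 2-7 multiply out to the identity, so the circuit reduces to the remaining gates.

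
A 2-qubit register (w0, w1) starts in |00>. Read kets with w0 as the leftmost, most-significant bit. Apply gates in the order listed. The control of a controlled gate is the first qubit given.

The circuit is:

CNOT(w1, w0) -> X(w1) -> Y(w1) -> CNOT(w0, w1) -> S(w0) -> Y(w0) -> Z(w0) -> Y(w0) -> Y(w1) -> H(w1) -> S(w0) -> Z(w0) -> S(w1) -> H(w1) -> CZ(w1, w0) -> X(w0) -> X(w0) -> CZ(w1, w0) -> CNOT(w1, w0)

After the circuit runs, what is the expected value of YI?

The expectation value of YI is 0. Key observation: gates 15-18 undo each other exactly, leaving only the rest of the circuit to track.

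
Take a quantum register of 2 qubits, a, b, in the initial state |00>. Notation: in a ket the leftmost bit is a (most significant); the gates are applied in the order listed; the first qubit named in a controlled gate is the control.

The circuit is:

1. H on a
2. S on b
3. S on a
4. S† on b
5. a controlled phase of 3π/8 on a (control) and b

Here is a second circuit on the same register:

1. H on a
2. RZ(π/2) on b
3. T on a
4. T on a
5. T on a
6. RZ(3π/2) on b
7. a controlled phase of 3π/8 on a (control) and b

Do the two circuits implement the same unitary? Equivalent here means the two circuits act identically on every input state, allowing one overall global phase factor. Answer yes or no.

No: there is an input state on which the two circuits produce genuinely different outputs (not merely differing by a phase).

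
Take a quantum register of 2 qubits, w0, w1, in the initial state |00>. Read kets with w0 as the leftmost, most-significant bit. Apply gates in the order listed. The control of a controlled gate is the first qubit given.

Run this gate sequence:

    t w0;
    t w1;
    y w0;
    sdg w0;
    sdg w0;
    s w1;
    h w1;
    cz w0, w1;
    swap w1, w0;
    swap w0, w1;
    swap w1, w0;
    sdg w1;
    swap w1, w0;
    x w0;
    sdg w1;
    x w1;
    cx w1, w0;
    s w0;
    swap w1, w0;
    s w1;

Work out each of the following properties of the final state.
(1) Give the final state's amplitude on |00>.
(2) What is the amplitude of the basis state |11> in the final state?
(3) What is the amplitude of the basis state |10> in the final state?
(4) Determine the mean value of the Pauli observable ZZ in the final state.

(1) The final state's coefficient on |00> equals -sqrt(2)*I/2.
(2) |11> carries amplitude sqrt(2)/2 in the final state.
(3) The amplitude on |10> is 0.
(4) In the final state, ZZ has expectation 1.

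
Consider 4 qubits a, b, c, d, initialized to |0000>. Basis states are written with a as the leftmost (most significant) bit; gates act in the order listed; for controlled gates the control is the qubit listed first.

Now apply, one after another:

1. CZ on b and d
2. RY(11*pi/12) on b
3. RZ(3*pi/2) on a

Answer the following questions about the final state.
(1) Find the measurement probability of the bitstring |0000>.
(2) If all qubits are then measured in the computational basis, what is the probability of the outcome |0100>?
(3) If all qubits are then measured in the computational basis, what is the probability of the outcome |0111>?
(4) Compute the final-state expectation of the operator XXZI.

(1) Outcome |0000> occurs with probability -sqrt(6)/8 - sqrt(2)/8 + 1/2.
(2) The probability of measuring |0100> is sqrt(2)/8 + sqrt(6)/8 + 1/2.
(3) A full measurement returns |0111> with probability 0.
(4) In the final state, XXZI has expectation 0.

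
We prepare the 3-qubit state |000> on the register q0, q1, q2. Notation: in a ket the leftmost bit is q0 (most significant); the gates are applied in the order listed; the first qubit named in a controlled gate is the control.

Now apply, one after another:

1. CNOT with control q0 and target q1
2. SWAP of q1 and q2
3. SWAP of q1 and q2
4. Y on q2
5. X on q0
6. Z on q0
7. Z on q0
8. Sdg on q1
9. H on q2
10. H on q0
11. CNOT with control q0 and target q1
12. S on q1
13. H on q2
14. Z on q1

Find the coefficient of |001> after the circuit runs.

The final state's coefficient on |001> equals sqrt(2)*I/2. Key observation: steps 2-3 multiply out to the identity, so the circuit reduces to the remaining gates.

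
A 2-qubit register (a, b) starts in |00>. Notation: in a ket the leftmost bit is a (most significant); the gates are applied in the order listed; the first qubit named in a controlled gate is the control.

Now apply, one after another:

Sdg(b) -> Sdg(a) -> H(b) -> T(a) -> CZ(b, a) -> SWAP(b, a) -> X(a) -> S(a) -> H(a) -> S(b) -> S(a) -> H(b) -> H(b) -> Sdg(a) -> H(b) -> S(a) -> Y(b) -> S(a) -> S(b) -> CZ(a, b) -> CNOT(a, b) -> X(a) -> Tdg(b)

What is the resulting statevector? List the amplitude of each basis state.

After the circuit, the state carries amplitude sqrt(2)*(-1 + I)/4 on |00>, 1/2 on |01>, sqrt(2)*(1 - I)/4 on |10>, -1/2 on |11>. Key observation: the block from step 11 through step 14 cancels to the identity and can be dropped.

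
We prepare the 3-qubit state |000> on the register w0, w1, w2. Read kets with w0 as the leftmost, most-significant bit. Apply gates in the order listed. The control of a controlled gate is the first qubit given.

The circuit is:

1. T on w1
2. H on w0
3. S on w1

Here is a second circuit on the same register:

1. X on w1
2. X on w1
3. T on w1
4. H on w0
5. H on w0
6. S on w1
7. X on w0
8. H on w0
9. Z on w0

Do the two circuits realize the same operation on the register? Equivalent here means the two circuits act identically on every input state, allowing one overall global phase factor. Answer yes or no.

Yes — the two circuits implement the same unitary up to a global phase.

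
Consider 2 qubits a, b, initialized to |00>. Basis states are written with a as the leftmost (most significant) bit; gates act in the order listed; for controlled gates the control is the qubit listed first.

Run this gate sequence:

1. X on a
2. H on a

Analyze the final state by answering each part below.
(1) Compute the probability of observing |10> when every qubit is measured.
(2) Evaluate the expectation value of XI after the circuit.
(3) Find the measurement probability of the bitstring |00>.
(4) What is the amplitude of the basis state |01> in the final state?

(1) A full measurement returns |10> with probability 1/2.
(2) The observable XI averages to -1.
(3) A full measurement returns |00> with probability 1/2.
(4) The final state's coefficient on |01> equals 0.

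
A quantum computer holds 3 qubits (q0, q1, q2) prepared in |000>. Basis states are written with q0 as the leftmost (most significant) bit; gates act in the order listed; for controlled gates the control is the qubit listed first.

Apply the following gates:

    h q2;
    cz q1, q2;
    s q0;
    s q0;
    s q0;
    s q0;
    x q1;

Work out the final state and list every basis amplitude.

The final amplitudes are sqrt(2)/2 on |010>, sqrt(2)/2 on |011>, and 0 on every other basis state. Key observation: steps 3-6 multiply out to the identity, so the circuit reduces to the remaining gates.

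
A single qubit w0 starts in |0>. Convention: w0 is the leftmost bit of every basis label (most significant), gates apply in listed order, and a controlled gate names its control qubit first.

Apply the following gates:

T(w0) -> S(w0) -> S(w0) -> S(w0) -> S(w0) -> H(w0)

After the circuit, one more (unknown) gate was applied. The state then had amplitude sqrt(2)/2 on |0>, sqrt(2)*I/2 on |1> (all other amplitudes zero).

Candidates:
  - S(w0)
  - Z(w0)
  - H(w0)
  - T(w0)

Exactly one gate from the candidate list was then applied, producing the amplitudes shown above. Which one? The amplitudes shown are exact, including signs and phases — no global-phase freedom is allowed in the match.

The unique candidate consistent with the amplitudes is S(w0). Key observation: the block from step 2 through step 5 cancels to the identity and can be dropped.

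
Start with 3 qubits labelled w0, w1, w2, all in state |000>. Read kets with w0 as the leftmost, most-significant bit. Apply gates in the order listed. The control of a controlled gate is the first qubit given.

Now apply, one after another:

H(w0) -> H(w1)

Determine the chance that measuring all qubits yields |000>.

The probability of measuring |000> is 1/4.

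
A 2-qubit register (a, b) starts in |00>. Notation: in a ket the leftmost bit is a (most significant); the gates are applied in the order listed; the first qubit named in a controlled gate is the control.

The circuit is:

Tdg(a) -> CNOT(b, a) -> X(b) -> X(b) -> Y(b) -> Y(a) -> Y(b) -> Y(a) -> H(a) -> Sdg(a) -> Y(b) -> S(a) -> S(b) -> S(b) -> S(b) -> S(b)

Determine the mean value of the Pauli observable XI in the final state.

The observable XI averages to 1.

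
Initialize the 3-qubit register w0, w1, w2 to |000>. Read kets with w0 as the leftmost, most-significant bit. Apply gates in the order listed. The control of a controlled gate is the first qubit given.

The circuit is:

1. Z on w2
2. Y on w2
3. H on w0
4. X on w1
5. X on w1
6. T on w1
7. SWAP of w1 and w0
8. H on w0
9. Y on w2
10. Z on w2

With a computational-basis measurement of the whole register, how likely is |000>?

A full measurement returns |000> with probability 1/4.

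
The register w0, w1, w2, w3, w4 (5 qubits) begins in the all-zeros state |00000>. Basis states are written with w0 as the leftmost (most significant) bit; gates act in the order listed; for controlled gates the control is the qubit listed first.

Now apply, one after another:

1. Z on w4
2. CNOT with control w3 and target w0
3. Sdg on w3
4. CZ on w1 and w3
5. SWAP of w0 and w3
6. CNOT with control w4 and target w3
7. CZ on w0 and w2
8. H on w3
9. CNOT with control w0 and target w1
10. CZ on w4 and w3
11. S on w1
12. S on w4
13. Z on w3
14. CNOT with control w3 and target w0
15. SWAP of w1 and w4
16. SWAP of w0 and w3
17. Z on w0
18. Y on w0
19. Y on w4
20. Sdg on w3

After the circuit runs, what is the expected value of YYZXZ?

In the final state, YYZXZ has expectation 0.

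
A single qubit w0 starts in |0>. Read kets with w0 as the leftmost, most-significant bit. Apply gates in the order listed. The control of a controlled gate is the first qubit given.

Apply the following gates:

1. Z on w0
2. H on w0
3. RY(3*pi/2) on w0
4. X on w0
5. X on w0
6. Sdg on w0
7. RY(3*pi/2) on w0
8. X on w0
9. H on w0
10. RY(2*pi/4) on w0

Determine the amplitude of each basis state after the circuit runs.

The resulting statevector has amplitude sqrt(2)/2 on |0>, -sqrt(2)/2 on |1>.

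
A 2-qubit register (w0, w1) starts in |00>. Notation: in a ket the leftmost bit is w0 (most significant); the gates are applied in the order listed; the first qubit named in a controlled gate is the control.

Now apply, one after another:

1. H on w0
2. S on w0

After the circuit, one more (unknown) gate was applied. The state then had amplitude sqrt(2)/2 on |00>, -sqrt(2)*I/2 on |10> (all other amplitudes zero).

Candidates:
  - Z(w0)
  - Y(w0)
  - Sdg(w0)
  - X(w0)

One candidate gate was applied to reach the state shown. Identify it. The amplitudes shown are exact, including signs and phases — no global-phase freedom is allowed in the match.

It was Z(w0) that produced the state shown.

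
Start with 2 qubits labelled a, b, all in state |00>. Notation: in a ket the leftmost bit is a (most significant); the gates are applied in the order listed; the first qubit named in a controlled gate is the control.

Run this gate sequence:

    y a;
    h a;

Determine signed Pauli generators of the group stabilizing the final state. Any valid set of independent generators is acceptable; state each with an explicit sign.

The final state is stabilized by the group generated by -XI, +IZ; other independent generating sets are equally valid.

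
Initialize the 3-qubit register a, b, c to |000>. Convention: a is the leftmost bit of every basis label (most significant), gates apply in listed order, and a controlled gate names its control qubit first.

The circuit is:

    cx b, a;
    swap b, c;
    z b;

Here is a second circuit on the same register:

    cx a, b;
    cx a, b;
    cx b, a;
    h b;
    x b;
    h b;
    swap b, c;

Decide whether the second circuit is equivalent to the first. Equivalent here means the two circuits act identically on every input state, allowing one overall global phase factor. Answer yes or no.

No: there is an input state on which the two circuits produce genuinely different outputs (not merely differing by a phase).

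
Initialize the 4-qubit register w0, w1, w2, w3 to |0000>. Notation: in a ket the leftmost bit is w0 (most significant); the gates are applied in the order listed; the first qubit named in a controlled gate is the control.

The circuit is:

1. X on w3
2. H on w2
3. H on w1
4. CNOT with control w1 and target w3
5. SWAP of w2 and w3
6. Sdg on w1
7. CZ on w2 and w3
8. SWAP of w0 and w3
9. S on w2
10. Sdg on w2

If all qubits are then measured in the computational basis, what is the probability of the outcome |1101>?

The probability of measuring |1101> is 0.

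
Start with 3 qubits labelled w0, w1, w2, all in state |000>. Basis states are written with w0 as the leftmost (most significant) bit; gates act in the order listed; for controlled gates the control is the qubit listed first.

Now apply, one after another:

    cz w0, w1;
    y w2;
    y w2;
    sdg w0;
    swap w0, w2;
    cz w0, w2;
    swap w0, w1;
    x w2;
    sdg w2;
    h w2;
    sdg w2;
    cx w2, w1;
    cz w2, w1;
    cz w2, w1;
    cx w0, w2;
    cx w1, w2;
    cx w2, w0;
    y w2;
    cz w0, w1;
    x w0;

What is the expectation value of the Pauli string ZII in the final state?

The observable ZII averages to -1.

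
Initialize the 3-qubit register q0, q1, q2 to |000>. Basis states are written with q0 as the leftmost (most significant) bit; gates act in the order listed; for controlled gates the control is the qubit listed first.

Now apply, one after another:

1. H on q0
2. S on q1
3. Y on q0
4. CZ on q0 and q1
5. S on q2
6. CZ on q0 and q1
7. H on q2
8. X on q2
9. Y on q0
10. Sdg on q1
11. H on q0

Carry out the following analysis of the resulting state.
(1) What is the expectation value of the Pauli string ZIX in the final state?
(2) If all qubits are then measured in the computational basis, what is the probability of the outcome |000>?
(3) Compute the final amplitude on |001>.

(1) The observable ZIX averages to 1.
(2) Outcome |000> occurs with probability 1/2.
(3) |001> carries amplitude sqrt(2)/2 in the final state.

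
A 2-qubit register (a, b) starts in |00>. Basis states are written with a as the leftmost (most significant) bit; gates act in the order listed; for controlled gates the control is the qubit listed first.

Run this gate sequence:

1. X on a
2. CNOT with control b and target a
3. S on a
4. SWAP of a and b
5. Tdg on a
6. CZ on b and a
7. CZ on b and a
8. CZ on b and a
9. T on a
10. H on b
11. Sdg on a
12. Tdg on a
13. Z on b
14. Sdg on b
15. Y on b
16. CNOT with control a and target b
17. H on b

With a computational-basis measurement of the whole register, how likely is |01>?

A full measurement returns |01> with probability 1/2. Key observation: the block from step 7 through step 8 cancels to the identity and can be dropped.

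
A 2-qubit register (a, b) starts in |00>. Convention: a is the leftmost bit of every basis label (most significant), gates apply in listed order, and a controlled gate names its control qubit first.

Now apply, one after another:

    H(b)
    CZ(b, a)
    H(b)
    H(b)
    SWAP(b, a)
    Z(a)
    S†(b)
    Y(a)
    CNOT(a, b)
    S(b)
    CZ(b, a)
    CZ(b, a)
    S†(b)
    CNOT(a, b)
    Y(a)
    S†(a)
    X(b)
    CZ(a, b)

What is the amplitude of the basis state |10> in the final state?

The final state's coefficient on |10> equals 0. Key observation: gates 8-15 undo each other exactly, leaving only the rest of the circuit to track.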